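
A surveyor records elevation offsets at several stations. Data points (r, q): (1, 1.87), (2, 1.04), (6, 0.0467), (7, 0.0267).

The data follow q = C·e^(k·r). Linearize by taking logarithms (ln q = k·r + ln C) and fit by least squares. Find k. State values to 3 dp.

Linearized form: ln q = k·r + ln C. From the 4 transformed points,
Σr = 16.0000, Σ(r)² = 90.0000, Σln q = -6.0219, Σr·ln q = -43.0413.
Equations: 90.0000·k + 16.0000·ln C = -43.0413;  16.0000·k + 4·ln C = -6.0219.
Solving (det = 104.0000): k = -0.72898, ln C = 1.41045.

k = -0.729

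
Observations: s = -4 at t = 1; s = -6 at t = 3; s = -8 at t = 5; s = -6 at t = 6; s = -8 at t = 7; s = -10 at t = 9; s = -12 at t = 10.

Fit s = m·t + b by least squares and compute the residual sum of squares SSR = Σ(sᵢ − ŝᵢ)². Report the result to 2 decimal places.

SSR = 6.02

XᵀX·[m, b]ᵀ = Xᵀs reads: 301·m + 41·b = -364;  41·m + 7·b = -54.
(Σt·t = 301, Σt = 41, Σ1 = 7, Σt·s = -364, Σs = -54.)
Eliminating b: 7·(row 1) − 41·(row 2) gives 426·m = 7·(-364) − 41·(-54) = -334, so m = -167/213.
Then b = ((-54) − 41·(-167/213))/7 = -665/213.
Residuals: -20/213, -112/213, -68/71, 389/213, 130/213, 38/213, -221/213; SSR = 1282/213.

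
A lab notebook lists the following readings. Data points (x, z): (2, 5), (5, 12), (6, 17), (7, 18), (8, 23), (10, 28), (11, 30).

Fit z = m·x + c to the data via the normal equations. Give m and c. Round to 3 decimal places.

m = 2.875, c = -1.125

Setting ∂/∂m … = 0 gives: 399·m + 49·c = 1092;  49·m + 7·c = 133.
Eliminating c: 7·(row 1) − 49·(row 2) gives 392·m = 7·1092 − 49·133 = 1127, so m = 23/8.
Then c = (133 − 49·(23/8))/7 = -9/8.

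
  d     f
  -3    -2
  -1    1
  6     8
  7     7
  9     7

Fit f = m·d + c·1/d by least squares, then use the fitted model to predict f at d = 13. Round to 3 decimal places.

f̂ = 12.730

The normal system MᵀM·[m, c]ᵀ = Mᵀf is [[176, 5]; [5, 18601/15876]]·[m, c]ᵀ = [165, 25/9]ᵀ.
Eliminating c: (18601/15876)·(row 1) − 5·(row 2) gives (719219/3969)·m = (18601/15876)·165 − 5·(25/9) = 949555/5292, so m = 2848665/2876876.
Then c = ((25/9) − 5·(2848665/2876876))/(18601/15876) = -1334025/719219.
At d = 13: f̂ = (2848665/2876876)·(13) + (-1334025/719219)·(1/13) = 476088285/37399388.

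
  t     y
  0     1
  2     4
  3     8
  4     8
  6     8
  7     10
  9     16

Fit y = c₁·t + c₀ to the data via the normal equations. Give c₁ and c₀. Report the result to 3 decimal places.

c₁ = 1.428, c₀ = 1.532

Sums needed: Σt·t = 195, Σt = 31, Σ1 = 7.
Moment sums: Σt·y = 326, Σy = 55.
Δ = 195·7 − 31² = 404.
c₁ = (326·7 − 31·55)/404 = 577/404; c₀ = (195·55 − 31·326)/404 = 619/404.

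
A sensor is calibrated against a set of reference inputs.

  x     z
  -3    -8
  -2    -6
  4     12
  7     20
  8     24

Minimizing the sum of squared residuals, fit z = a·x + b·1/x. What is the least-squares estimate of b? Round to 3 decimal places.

MᵀM·[a, b]ᵀ = Mᵀz reads: 142·a + 5·b = 416;  5·a + (12973/28224)·b = 305/21.
det = 142·(12973/28224) − 5² = 568283/14112.
a = (416·(12973/28224) − 5·(305/21))/(568283/14112) = 45232/15359; b = (142·(305/21) − 5·416)/(568283/14112) = -6720/15359.

b = -0.438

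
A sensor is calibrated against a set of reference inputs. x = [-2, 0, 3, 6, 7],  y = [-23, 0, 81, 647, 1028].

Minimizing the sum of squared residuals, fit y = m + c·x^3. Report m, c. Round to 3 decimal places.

m = 0.331, c = 2.995

Entries of MᵀM: Σ1 = 5, Σx^3 = 578, Σx^3·x^3 = 165098.
Moment sums: Σy = 1733, Σx^3·y = 494727.
Determinant 5·165098 − 578² = 491406.
m = (1733·165098 − 578·494727)/491406 = 81314/245703; c = (5·494727 − 578·1733)/491406 = 1471961/491406.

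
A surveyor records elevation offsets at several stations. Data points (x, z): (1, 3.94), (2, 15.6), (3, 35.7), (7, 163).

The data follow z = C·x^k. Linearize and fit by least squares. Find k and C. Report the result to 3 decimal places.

Taking logs, ln z = k·ln x + ln C, so regress ln z on ln x.
Σln x = 3.7377, Σ(ln x)² = 5.4740, Σln z = 12.7874, Σln x·ln z = 15.7439.
Equations: 5.4740·k + 3.7377·ln C = 15.7439;  3.7377·k + 4·ln C = 12.7874.
Δ = 5.4740·4 − (3.7377)² = 7.9257; k = (15.7439·4 − 3.7377·12.7874)/7.9257 = 1.91540, ln C = (5.4740·12.7874 − 3.7377·15.7439)/7.9257 = 1.40705, so C = exp(1.40705) = 4.08391.

k = 1.915, C = 4.084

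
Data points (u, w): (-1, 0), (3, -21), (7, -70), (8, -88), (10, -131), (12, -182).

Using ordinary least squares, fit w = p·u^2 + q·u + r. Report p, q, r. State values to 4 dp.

p = -1.0276, q = -2.6060, r = -2.2086

Compute the Gram sums: Σu^2·u^2 = 37315, Σu^2·u = 3609, Σu^2 = 367, Σu·u = 367, Σu = 39, Σ1 = 6.
Right-hand side: Σu^2·w = -48559, Σu·w = -4751, Σw = -492.
Normal equations: [[37315, 3609, 367]; [3609, 367, 39]; [367, 39, 6]]·[p, q, r]ᵀ = [-48559, -4751, -492]ᵀ.
Row-reducing yields p = -293523/285650, q = -744397/285650, r = -315448/142825.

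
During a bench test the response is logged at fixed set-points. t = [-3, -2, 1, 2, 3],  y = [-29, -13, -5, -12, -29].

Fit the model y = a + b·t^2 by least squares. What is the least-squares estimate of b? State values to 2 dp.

b = -3.09

Normal-equation sums: Σ1 = 5, Σt^2 = 27, Σt^2·t^2 = 195.
For Aᵀy: Σy = -88, Σt^2·y = -627.
So AᵀA·[a, b]ᵀ = Aᵀy: [[5, 27]; [27, 195]]·[a, b]ᵀ = [-88, -627]ᵀ.
Eliminating b: 195·(row 1) − 27·(row 2) gives 246·a = 195·(-88) − 27·(-627) = -231, so a = -77/82.
Then b = ((-627) − 27·(-77/82))/195 = -253/82.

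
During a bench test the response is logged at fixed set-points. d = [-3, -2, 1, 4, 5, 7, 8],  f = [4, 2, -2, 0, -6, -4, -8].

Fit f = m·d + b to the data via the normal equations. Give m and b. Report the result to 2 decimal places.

m = -0.90, b = 0.58

The normal equations are: 168·m + 20·b = -140;  20·m + 7·b = -14.
Determinant 168·7 − 20² = 776.
m = ((-140)·7 − 20·(-14))/776 = -175/194; b = (168·(-14) − 20·(-140))/776 = 56/97.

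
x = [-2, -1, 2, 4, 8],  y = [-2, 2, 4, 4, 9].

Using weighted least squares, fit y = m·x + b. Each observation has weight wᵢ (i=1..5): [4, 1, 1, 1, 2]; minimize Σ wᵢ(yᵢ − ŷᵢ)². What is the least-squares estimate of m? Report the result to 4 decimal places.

From the data, Σwᵢ·x·x = 165, Σwᵢ·x = 13, Σwᵢ·1 = 9.
Right-hand side: Σwᵢ·x·y = 182, Σwᵢ·y = 20.
So AᵀWA·[m, b]ᵀ = AᵀWy: [[165, 13]; [13, 9]]·[m, b]ᵀ = [182, 20]ᵀ.
Δ = 165·9 − 13² = 1316.
m = (182·9 − 13·20)/1316 = 689/658; b = (165·20 − 13·182)/1316 = 467/658.

m = 1.0471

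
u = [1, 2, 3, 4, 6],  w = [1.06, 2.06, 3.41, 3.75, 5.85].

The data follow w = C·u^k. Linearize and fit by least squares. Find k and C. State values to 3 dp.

k = 0.947, C = 1.081

Linearized form: ln w = k·ln u + ln C. From the 5 transformed points,
AᵀA = [[6.8196, 4.9698]; [4.9698, 5]], rhs = [6.8460, 5.0959]ᵀ  (here Σln u = 4.9698, Σ(ln u)² = 6.8196, Σln w = 5.0959, Σln u·ln w = 6.8460).
Δ = 6.8196·5 − (4.9698)² = 9.3990; k = (6.8460·5 − 4.9698·5.0959)/9.3990 = 0.94738, ln C = (6.8196·5.0959 − 4.9698·6.8460)/9.3990 = 0.07752, so C = exp(0.07752) = 1.08060.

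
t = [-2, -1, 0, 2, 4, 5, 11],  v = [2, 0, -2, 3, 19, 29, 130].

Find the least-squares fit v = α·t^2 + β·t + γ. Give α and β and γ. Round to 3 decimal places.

Setting ∂/∂α … = 0 gives: 15555·α + 1519·β + 171·γ = 16779;  1519·α + 171·β + 19·γ = 1653;  171·α + 19·β + 7·γ = 181.
(Σt^2·t^2 = 15555, Σt^2·t = 1519, Σt^2 = 171, Σt·t = 171, Σt = 19, Σ1 = 7, Σt^2·v = 16779, Σt·v = 1653, Σv = 181.)
Solving the 3×3 system (Gaussian elimination) gives α = 219089/215338, β = 79770/107669, γ = -217043/215338.

α = 1.017, β = 0.741, γ = -1.008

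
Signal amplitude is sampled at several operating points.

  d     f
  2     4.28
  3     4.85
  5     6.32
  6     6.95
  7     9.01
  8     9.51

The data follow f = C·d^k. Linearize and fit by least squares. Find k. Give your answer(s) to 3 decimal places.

k = 0.582

Taking logs, ln f = k·ln d + ln C, so regress ln f on ln d.
Σln d = 9.2183, Σ(ln d)² = 15.5987, Σln f = 11.2661, Σln d·ln f = 18.1450.
Equations: 15.5987·k + 9.2183·ln C = 18.1450;  9.2183·k + 6·ln C = 11.2661.
Δ = 15.5987·6 − (9.2183)² = 8.6152; k = (18.1450·6 − 9.2183·11.2661)/8.6152 = 0.58220, ln C = (15.5987·11.2661 − 9.2183·18.1450)/8.6152 = 0.98320.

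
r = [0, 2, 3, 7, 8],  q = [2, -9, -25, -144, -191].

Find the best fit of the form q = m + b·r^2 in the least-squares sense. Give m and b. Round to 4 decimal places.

m = 2.4668, b = -3.0106

Sums needed: Σ1 = 5, Σr^2 = 126, Σr^2·r^2 = 6594.
For Aᵀq: Σq = -367, Σr^2·q = -19541.
AᵀA·[m, b]ᵀ = Aᵀq becomes [[5, 126]; [126, 6594]]·[m, b]ᵀ = [-367, -19541]ᵀ.
Determinant 5·6594 − 126² = 17094.
m = ((-367)·6594 − 126·(-19541))/17094 = 1004/407; b = (5·(-19541) − 126·(-367))/17094 = -51463/17094.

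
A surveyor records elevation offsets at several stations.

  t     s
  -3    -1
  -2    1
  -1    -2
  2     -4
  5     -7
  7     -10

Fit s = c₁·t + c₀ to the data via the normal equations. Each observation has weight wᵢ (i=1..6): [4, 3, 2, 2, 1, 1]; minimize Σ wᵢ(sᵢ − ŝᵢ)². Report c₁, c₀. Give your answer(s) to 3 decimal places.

c₁ = -0.919, c₀ = -2.591

With design matrix M, MᵀWM = [[132, -4]; [-4, 13]] and MᵀWs = [-111, -30]ᵀ.
Determinant 132·13 − (-4)² = 1700.
c₁ = ((-111)·13 − (-4)·(-30))/1700 = -1563/1700; c₀ = (132·(-30) − (-4)·(-111))/1700 = -1101/425.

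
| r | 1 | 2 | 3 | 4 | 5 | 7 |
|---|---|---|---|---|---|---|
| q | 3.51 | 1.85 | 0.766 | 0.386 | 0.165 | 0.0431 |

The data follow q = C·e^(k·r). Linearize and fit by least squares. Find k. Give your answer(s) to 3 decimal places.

k = -0.746

Let Y = ln q. Fitting Y = k·r + ln C by least squares:
Sums: Σr = 22.0000, Σ(r)² = 104.0000, Σln q = -4.2937, Σr·ln q = -33.1401.
Normal system: [[104.0000, 22.0000]; [22.0000, 6]]·[k, ln C]ᵀ = [-33.1401, -4.2937]ᵀ.
Solving (det = 140.0000): k = -0.74556, ln C = 2.01810.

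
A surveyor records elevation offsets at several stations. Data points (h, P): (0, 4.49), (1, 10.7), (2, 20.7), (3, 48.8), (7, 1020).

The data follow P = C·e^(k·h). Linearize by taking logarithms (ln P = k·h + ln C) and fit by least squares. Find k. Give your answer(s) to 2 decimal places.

k = 0.77

Taking logs, ln P = k·h + ln C, so regress ln P on h.
Σh = 13.0000, Σ(h)² = 63.0000, Σln P = 17.7175, Σh·ln P = 68.5866.
Normal system: [[63.0000, 13.0000]; [13.0000, 5]]·[k, ln C]ᵀ = [68.5866, 17.7175]ᵀ.
Solving (det = 146.0000): k = 0.77127, ln C = 1.53820.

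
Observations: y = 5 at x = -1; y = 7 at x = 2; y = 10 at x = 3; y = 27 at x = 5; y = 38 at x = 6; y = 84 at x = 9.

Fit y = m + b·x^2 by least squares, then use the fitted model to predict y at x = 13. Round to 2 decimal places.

ŷ = 171.50

MᵀM·[m, b]ᵀ = Mᵀy reads: 6·m + 156·b = 171;  156·m + 8580·b = 8970.
Eliminating b: 8580·(row 1) − 156·(row 2) gives 27144·m = 8580·171 − 156·8970 = 67860, so m = 5/2.
Then b = (8970 − 156·(5/2))/8580 = 1.
At x = 13: ŷ = (5/2)·(1) + (1)·(169) = 343/2.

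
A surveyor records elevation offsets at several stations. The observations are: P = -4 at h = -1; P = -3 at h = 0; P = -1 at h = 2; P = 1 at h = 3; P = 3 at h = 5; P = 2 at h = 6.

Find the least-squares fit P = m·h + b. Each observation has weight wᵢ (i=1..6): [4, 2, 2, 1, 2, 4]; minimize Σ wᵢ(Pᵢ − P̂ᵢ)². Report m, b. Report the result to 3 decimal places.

m = 0.931, b = -2.897

The normal equations are: 215·m + 37·b = 93;  37·m + 15·b = -9.
det = 215·15 − 37² = 1856.
m = (93·15 − 37·(-9))/1856 = 27/29; b = (215·(-9) − 37·93)/1856 = -84/29.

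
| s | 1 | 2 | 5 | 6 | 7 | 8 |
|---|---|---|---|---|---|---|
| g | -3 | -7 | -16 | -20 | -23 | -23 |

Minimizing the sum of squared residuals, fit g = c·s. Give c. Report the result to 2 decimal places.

Normal-equation sums: Σs·s = 179.
Moment sums: Σs·g = -562.
So XᵀX·[c]ᵀ = Xᵀg: [[179]]·[c]ᵀ = [-562]ᵀ.
c = (-562)/179 = -3.13966.

c = -3.14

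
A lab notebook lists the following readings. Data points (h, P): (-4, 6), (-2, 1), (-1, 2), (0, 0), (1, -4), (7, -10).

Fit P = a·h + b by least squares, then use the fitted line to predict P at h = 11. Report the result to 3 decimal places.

P̂ = -16.306

Compute the Gram sums: Σh·h = 71, Σh = 1, Σ1 = 6.
Moment sums: Σh·P = -102, ΣP = -5.
Normal equations: [[71, 1]; [1, 6]]·[a, b]ᵀ = [-102, -5]ᵀ.
Δ = 71·6 − 1² = 425.
a = ((-102)·6 − 1·(-5))/425 = -607/425; b = (71·(-5) − 1·(-102))/425 = -253/425.
At h = 11: P̂ = (-607/425)·(11) + (-253/425)·(1) = -1386/85.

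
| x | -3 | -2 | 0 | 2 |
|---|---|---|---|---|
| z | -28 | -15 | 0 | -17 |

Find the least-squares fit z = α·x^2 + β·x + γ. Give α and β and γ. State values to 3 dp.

Entries of MᵀM: Σx^2·x^2 = 113, Σx^2·x = -27, Σx^2 = 17, Σx·x = 17, Σx = -3, Σ1 = 4.
For Mᵀz: Σx^2·z = -380, Σx·z = 80, Σz = -60.
Row-reducing yields α = -1345/398, β = -355/398, γ = -260/199.

α = -3.379, β = -0.892, γ = -1.307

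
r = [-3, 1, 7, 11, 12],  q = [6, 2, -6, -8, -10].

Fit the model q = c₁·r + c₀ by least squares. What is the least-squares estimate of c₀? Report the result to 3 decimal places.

Compute the Gram sums: Σr·r = 324, Σr = 28, Σ1 = 5.
Moment sums: Σr·q = -266, Σq = -16.
So AᵀA·[c₁, c₀]ᵀ = Aᵀq: [[324, 28]; [28, 5]]·[c₁, c₀]ᵀ = [-266, -16]ᵀ.
Determinant 324·5 − 28² = 836.
c₁ = ((-266)·5 − 28·(-16))/836 = -441/418; c₀ = (324·(-16) − 28·(-266))/836 = 566/209.

c₀ = 2.708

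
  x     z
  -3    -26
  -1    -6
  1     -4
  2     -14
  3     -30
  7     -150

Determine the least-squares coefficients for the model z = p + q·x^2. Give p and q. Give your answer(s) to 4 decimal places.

p = -1.5231, q = -3.0255

Sums needed: Σ1 = 6, Σx^2 = 73, Σx^2·x^2 = 2581.
Right-hand side: Σz = -230, Σx^2·z = -7920.
Normal equations: [[6, 73]; [73, 2581]]·[p, q]ᵀ = [-230, -7920]ᵀ.
Eliminating q: 2581·(row 1) − 73·(row 2) gives 10157·p = 2581·(-230) − 73·(-7920) = -15470, so p = -2210/1451.
Then q = ((-7920) − 73·(-2210/1451))/2581 = -4390/1451.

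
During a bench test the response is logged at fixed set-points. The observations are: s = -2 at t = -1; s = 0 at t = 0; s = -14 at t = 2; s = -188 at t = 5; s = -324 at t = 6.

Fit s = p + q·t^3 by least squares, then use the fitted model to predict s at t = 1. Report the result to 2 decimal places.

Normal-equation sums: Σ1 = 5, Σt^3 = 348, Σt^3·t^3 = 62346.
And Σs = -528, Σt^3·s = -93594.
AᵀA·[p, q]ᵀ = Aᵀs becomes [[5, 348]; [348, 62346]]·[p, q]ᵀ = [-528, -93594]ᵀ.
Determinant 5·62346 − 348² = 190626.
p = ((-528)·62346 − 348·(-93594))/190626 = -57996/31771; q = (5·(-93594) − 348·(-528))/190626 = -47371/31771.
At t = 1: ŝ = (-57996/31771)·(1) + (-47371/31771)·(1) = -105367/31771.

ŝ = -3.32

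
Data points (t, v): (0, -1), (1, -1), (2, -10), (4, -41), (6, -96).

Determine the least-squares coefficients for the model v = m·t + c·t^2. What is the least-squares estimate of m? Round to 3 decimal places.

Normal-equation sums: Σt·t = 57, Σt·t^2 = 289, Σt^2·t^2 = 1569.
And Σt·v = -761, Σt^2·v = -4153.
Determinant 57·1569 − 289² = 5912.
m = ((-761)·1569 − 289·(-4153))/5912 = 776/739; c = (57·(-4153) − 289·(-761))/5912 = -2099/739.

m = 1.050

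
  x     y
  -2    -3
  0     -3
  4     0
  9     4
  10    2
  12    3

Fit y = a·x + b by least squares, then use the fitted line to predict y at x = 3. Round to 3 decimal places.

The normal system MᵀM·[a, b]ᵀ = Mᵀy is [[345, 33]; [33, 6]]·[a, b]ᵀ = [98, 3]ᵀ.
det = 345·6 − 33² = 981.
a = (98·6 − 33·3)/981 = 163/327; b = (345·3 − 33·98)/981 = -733/327.
At x = 3: ŷ = (163/327)·(3) + (-733/327)·(1) = -244/327.

ŷ = -0.746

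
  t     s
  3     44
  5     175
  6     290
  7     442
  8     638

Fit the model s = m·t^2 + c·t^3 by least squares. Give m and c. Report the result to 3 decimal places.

Normal-equation sums: Σt^2·t^2 = 8499, Σt^2·t^3 = 60719, Σt^3·t^3 = 442803.
For Aᵀs: Σt^2·s = 77701, Σt^3·s = 563965.
Determinant 8499·442803 − 60719² = 76585736.
m = (77701·442803 − 60719·563965)/76585736 = 40711267/19146434; c = (8499·563965 − 60719·77701)/76585736 = 18802879/19146434.

m = 2.126, c = 0.982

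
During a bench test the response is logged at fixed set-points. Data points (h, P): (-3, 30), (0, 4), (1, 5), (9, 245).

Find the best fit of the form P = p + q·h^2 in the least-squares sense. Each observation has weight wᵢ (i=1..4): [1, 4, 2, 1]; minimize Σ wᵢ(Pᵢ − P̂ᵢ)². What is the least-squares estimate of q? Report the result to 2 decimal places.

Setting ∂/∂p … = 0 gives: 8·p + 92·q = 301;  92·p + 6644·q = 20125.
(Σwᵢ·1 = 8, Σwᵢ·h^2 = 92, Σwᵢ·h^2·h^2 = 6644, Σwᵢ·P = 301, Σwᵢ·h^2·P = 20125.)
Eliminating q: 6644·(row 1) − 92·(row 2) gives 44688·p = 6644·301 − 92·20125 = 148344, so p = 883/266.
Then q = (20125 − 92·(883/266))/6644 = 1587/532.

q = 2.98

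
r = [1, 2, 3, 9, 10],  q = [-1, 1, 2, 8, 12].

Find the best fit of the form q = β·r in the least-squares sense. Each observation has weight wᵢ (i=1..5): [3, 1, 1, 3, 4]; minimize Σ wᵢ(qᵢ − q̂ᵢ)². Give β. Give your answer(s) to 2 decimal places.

β = 1.06

Normal-equation sums: Σwᵢ·r·r = 659.
Moment sums: Σwᵢ·r·q = 701.
β = 701/659 = 1.06373.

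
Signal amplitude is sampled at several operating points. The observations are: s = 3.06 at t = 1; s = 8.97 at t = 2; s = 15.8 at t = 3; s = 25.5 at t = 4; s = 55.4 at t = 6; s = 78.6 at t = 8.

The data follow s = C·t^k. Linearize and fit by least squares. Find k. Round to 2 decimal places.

With ln sᵢ as the transformed response and ln tᵢ as the regressor:
Sums: Σln t = 7.0493, Σ(ln t)² = 11.1437, Σln s = 17.6899, Σln t·ln s = 25.3112.
Normal system: [[11.1437, 7.0493]; [7.0493, 6]]·[k, ln C]ᵀ = [25.3112, 17.6899]ᵀ.
Δ = 11.1437·6 − (7.0493)² = 17.1702; k = (25.3112·6 − 7.0493·17.6899)/17.1702 = 1.58220, ln C = (11.1437·17.6899 − 7.0493·25.3112)/17.1702 = 1.08944.

k = 1.58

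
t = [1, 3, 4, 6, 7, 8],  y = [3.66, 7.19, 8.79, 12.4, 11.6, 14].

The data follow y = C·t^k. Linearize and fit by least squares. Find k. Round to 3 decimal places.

k = 0.638

Linearized form: ln y = k·ln t + ln C. From the 6 transformed points,
Σln t = 8.3020, Σ(ln t)² = 14.4498, Σln y = 13.0515, Σln t·ln y = 19.9488.
Equations: 14.4498·k + 8.3020·ln C = 19.9488;  8.3020·k + 6·ln C = 13.0515.
Solving (det = 17.7753): k = 0.63789, ln C = 1.29262.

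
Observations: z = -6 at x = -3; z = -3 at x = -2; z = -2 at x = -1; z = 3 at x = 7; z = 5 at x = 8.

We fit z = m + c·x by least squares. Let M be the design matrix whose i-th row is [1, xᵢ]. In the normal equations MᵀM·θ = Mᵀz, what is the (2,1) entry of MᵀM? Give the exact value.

Row 2 ↔ basis x, column 1 ↔ basis 1, so (MᵀM)_{2,1} = Σᵢ x = (-3)·(1) + (-2)·(1) + (-1)·(1) + (7)·(1) + (8)·(1) = 9.

9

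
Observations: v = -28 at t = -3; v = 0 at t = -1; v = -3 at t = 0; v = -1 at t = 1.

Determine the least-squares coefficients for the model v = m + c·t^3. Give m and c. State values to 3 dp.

Normal-equation sums: Σ1 = 4, Σt^3 = -27, Σt^3·t^3 = 731.
Moment sums: Σv = -32, Σt^3·v = 755.
Normal equations: [[4, -27]; [-27, 731]]·[m, c]ᵀ = [-32, 755]ᵀ.
Eliminating c: 731·(row 1) − (-27)·(row 2) gives 2195·m = 731·(-32) − (-27)·755 = -3007, so m = -3007/2195.
Then c = (755 − (-27)·(-3007/2195))/731 = 2156/2195.

m = -1.370, c = 0.982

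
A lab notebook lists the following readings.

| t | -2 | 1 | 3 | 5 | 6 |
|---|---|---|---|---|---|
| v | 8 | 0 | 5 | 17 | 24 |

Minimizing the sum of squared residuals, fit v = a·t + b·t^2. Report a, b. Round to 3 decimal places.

The normal system AᵀA·[a, b]ᵀ = Aᵀv is [[75, 361]; [361, 2019]]·[a, b]ᵀ = [228, 1366]ᵀ.
Eliminating b: 2019·(row 1) − 361·(row 2) gives 21104·a = 2019·228 − 361·1366 = -32794, so a = -16397/10552.
Then b = (1366 − 361·(-16397/10552))/2019 = 10071/10552.

a = -1.554, b = 0.954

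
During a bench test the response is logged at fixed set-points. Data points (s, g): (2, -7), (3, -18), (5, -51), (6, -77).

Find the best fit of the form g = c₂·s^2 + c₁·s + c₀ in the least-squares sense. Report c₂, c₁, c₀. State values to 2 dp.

c₂ = -2.50, c₁ = 2.70, c₀ = -2.80

Compute the Gram sums: Σs^2·s^2 = 2018, Σs^2·s = 376, Σs^2 = 74, Σs·s = 74, Σs = 16, Σ1 = 4.
Moment sums: Σs^2·g = -4237, Σs·g = -785, Σg = -153.
Solving the 3×3 system (Gaussian elimination) gives c₂ = -5/2, c₁ = 27/10, c₀ = -14/5.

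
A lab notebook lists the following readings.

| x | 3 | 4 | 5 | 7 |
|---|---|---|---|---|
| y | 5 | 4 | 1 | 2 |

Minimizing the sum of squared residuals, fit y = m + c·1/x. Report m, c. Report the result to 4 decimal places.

m = -1.4246, c = 19.1089

With design matrix M, MᵀM = [[4, 389/420]; [389/420, 41281/176400]] and Mᵀy = [12, 331/105]ᵀ.
det = 4·(41281/176400) − (389/420)² = 4601/58800.
m = (12·(41281/176400) − (389/420)·(331/105))/(4601/58800) = -19664/13803; c = (4·(331/105) − (389/420)·12)/(4601/58800) = 87920/4601.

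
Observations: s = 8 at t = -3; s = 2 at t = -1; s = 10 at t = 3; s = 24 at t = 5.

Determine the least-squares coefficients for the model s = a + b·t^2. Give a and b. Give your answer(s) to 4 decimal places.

With design matrix X, XᵀX = [[4, 44]; [44, 788]] and Xᵀs = [44, 764]ᵀ.
Determinant 4·788 − 44² = 1216.
a = (44·788 − 44·764)/1216 = 33/38; b = (4·764 − 44·44)/1216 = 35/38.

a = 0.8684, b = 0.9211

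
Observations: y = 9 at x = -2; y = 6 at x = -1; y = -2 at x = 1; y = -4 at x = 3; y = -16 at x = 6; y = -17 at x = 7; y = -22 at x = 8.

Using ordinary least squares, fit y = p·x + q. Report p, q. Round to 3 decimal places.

p = -2.998, q = 2.852

Compute the Gram sums: Σx·x = 164, Σx = 22, Σ1 = 7.
Moment sums: Σx·y = -429, Σy = -46.
Normal equations: [[164, 22]; [22, 7]]·[p, q]ᵀ = [-429, -46]ᵀ.
det = 164·7 − 22² = 664.
p = ((-429)·7 − 22·(-46))/664 = -1991/664; q = (164·(-46) − 22·(-429))/664 = 947/332.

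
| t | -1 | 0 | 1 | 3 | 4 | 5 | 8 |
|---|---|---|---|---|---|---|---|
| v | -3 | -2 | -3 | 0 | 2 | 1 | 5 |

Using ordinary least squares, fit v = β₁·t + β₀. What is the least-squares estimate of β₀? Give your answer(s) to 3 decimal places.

β₀ = -2.573

From the data, Σt·t = 116, Σt = 20, Σ1 = 7.
Right-hand side: Σt·v = 53, Σv = 0.
So XᵀX·[β₁, β₀]ᵀ = Xᵀv: [[116, 20]; [20, 7]]·[β₁, β₀]ᵀ = [53, 0]ᵀ.
det = 116·7 − 20² = 412.
β₁ = (53·7 − 20·0)/412 = 371/412; β₀ = (116·0 − 20·53)/412 = -265/103.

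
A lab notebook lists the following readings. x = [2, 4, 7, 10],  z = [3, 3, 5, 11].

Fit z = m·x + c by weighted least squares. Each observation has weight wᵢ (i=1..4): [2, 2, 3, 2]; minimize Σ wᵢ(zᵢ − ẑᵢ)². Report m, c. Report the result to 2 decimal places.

AᵀWA·[m, c]ᵀ = AᵀWz reads: 387·m + 53·c = 361;  53·m + 9·c = 49.
(Σwᵢ·x·x = 387, Σwᵢ·x = 53, Σwᵢ·1 = 9, Σwᵢ·x·z = 361, Σwᵢ·z = 49.)
Eliminating c: 9·(row 1) − 53·(row 2) gives 674·m = 9·361 − 53·49 = 652, so m = 326/337.
Then c = (49 − 53·(326/337))/9 = -85/337.

m = 0.97, c = -0.25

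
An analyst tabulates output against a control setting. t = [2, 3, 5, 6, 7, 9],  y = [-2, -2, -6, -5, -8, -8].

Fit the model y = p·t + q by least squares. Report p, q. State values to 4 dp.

Normal-equation sums: Σt·t = 204, Σt = 32, Σ1 = 6.
Right-hand side: Σt·y = -198, Σy = -31.
Δ = 204·6 − 32² = 200.
p = ((-198)·6 − 32·(-31))/200 = -49/50; q = (204·(-31) − 32·(-198))/200 = 3/50.

p = -0.9800, q = 0.0600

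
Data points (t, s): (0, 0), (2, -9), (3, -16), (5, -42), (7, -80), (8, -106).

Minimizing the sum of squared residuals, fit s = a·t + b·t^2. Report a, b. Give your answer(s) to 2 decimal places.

a = -0.73, b = -1.55

Forming MᵀM = [[151, 1015]; [1015, 7219]] and Mᵀs = [-1684, -11934]ᵀ gives MᵀM·[a, b]ᵀ = Mᵀs.
Δ = 151·7219 − 1015² = 59844.
a = ((-1684)·7219 − 1015·(-11934))/59844 = -21893/29922; b = (151·(-11934) − 1015·(-1684))/59844 = -46387/29922.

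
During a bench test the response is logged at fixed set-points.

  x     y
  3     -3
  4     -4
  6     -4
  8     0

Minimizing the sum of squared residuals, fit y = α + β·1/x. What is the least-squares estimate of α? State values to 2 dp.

α = -0.53

Setting ∂/∂α … = 0 gives: 4·α + (7/8)·β = -11;  (7/8)·α + (125/576)·β = -8/3.
Determinant 4·(125/576) − (7/8)² = 59/576.
α = ((-11)·(125/576) − (7/8)·(-8/3))/(59/576) = -31/59; β = (4·(-8/3) − (7/8)·(-11))/(59/576) = -600/59.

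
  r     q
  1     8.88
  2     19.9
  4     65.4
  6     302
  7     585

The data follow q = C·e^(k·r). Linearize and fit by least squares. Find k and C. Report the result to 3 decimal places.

k = 0.692, C = 4.562

Let Y = ln q. Fitting Y = k·r + ln C by least squares:
AᵀA = [[106.0000, 20.0000]; [20.0000, 5]], rhs = [103.7512, 21.4371]ᵀ  (here Σr = 20.0000, Σ(r)² = 106.0000, Σln q = 21.4371, Σr·ln q = 103.7512).
Solving (det = 130.0000): k = 0.69242, ln C = 1.51775, so C = exp(1.51775) = 4.56194.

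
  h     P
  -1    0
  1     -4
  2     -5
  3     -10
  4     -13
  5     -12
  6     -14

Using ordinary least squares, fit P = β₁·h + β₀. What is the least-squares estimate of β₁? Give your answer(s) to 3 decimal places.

β₁ = -2.131

Compute the Gram sums: Σh·h = 92, Σh = 20, Σ1 = 7.
For AᵀP: Σh·P = -240, ΣP = -58.
Normal equations: [[92, 20]; [20, 7]]·[β₁, β₀]ᵀ = [-240, -58]ᵀ.
Δ = 92·7 − 20² = 244.
β₁ = ((-240)·7 − 20·(-58))/244 = -130/61; β₀ = (92·(-58) − 20·(-240))/244 = -134/61.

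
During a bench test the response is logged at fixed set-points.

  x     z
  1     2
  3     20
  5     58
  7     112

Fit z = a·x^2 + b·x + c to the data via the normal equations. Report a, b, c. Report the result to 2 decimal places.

From the data, Σx^2·x^2 = 3108, Σx^2·x = 496, Σx^2 = 84, Σx·x = 84, Σx = 16, Σ1 = 4.
Right-hand side: Σx^2·z = 7120, Σx·z = 1136, Σz = 192.
So AᵀA·[a, b, c]ᵀ = Aᵀz: [[3108, 496, 84]; [496, 84, 16]; [84, 16, 4]]·[a, b, c]ᵀ = [7120, 1136, 192]ᵀ.
Solving the 3×3 system (Gaussian elimination) gives a = 9/4, b = 2/5, c = -17/20.

a = 2.25, b = 0.40, c = -0.85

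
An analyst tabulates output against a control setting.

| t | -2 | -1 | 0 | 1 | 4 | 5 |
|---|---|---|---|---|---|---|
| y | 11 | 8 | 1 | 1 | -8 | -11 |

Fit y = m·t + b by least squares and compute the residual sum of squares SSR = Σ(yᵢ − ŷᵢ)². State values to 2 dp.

SSR = 10.75

Forming AᵀA = [[47, 7]; [7, 6]] and Aᵀy = [-116, 2]ᵀ gives AᵀA·[m, b]ᵀ = Aᵀy.
Δ = 47·6 − 7² = 233.
m = ((-116)·6 − 7·2)/233 = -710/233; b = (47·2 − 7·(-116))/233 = 906/233.
Residuals: 237/233, 248/233, -673/233, 37/233, 70/233, 81/233; SSR = 2504/233.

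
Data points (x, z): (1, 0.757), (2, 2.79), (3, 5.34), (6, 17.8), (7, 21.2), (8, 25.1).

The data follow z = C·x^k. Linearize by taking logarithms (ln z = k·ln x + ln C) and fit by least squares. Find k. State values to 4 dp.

k = 1.6882

Let Y = ln z. Fitting Y = k·ln x + ln C by least squares:
Σln x = 7.6089, Σ(ln x)² = 13.0084, Σln z = 11.5789, Σln x·ln z = 20.3550.
Equations: 13.0084·k + 7.6089·ln C = 20.3550;  7.6089·k + 6·ln C = 11.5789.
Solving (det = 20.1558): k = 1.68823, ln C = -0.21109.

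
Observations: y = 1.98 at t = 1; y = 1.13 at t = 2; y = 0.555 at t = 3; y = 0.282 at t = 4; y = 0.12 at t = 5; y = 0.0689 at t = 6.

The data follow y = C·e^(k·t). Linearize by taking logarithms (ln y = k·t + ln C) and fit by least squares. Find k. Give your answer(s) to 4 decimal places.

Linearized form: ln y = k·t + ln C. From the 6 transformed points,
Σt = 21.0000, Σ(t)² = 91.0000, Σln y = -5.8447, Σt·ln y = -32.5541.
Equations: 91.0000·k + 21.0000·ln C = -32.5541;  21.0000·k + 6·ln C = -5.8447.
Solving (det = 105.0000): k = -0.69130, ln C = 1.44543.

k = -0.6913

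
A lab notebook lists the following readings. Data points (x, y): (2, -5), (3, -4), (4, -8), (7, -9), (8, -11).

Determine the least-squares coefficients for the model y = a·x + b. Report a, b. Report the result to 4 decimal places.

The normal system MᵀM·[a, b]ᵀ = Mᵀy is [[142, 24]; [24, 5]]·[a, b]ᵀ = [-205, -37]ᵀ.
Determinant 142·5 − 24² = 134.
a = ((-205)·5 − 24·(-37))/134 = -137/134; b = (142·(-37) − 24·(-205))/134 = -167/67.

a = -1.0224, b = -2.4925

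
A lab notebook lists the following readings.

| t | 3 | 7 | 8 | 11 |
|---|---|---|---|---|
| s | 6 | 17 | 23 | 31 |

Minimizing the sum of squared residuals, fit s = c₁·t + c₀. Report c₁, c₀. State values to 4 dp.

c₁ = 3.1679, c₀ = -3.7176

With design matrix M, MᵀM = [[243, 29]; [29, 4]] and Mᵀs = [662, 77]ᵀ.
Determinant 243·4 − 29² = 131.
c₁ = (662·4 − 29·77)/131 = 415/131; c₀ = (243·77 − 29·662)/131 = -487/131.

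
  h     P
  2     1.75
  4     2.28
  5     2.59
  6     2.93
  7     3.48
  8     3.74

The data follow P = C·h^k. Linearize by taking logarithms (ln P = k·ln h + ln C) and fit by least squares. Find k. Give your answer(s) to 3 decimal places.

Taking logs, ln P = k·ln h + ln C, so regress ln P on ln h.
Sums: Σln h = 9.5060, Σ(ln h)² = 16.3136, Σln P = 5.9766, Σln h·ln P = 10.1578.
Normal system: [[16.3136, 9.5060]; [9.5060, 6]]·[k, ln C]ᵀ = [10.1578, 5.9766]ᵀ.
Solving (det = 7.5177): k = 0.54984, ln C = 0.12496.

k = 0.550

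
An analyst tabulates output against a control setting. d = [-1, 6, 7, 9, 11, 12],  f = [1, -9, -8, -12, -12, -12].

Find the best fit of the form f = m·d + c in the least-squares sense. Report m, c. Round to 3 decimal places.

m = -1.040, c = -1.043

Entries of XᵀX: Σd·d = 432, Σd = 44, Σ1 = 6.
Right-hand side: Σd·f = -495, Σf = -52.
Eliminating c: 6·(row 1) − 44·(row 2) gives 656·m = 6·(-495) − 44·(-52) = -682, so m = -341/328.
Then c = ((-52) − 44·(-341/328))/6 = -171/164.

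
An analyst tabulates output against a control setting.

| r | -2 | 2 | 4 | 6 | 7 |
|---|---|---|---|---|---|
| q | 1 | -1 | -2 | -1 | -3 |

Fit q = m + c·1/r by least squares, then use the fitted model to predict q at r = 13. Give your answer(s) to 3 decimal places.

q̂ = -1.109

Setting ∂/∂m … = 0 gives: 5·m + (47/84)·c = -6;  (47/84)·m + (4309/7056)·c = -44/21.
Eliminating c: (4309/7056)·(row 1) − (47/84)·(row 2) gives (2417/882)·m = (4309/7056)·(-6) − (47/84)·(-44/21) = -8791/3528, so m = -8791/9668.
Then c = ((-44/21) − (47/84)·(-8791/9668))/(4309/7056) = -6279/2417.
At r = 13: q̂ = (-8791/9668)·(1) + (-6279/2417)·(1/13) = -10723/9668.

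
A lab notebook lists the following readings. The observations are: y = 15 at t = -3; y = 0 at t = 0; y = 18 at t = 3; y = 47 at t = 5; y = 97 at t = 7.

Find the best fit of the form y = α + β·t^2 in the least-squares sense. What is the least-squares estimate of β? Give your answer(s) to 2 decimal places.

Normal-equation sums: Σ1 = 5, Σt^2 = 92, Σt^2·t^2 = 3188.
For Mᵀy: Σy = 177, Σt^2·y = 6225.
So MᵀM·[α, β]ᵀ = Mᵀy: [[5, 92]; [92, 3188]]·[α, β]ᵀ = [177, 6225]ᵀ.
det = 5·3188 − 92² = 7476.
α = (177·3188 − 92·6225)/7476 = -702/623; β = (5·6225 − 92·177)/7476 = 4947/2492.

β = 1.99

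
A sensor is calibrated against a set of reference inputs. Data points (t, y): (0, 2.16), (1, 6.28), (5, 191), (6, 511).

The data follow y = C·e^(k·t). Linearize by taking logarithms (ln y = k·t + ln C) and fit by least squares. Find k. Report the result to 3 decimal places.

Taking logs, ln y = k·t + ln C, so regress ln y on t.
Σt = 12.0000, Σ(t)² = 62.0000, Σln y = 14.0961, Σt·ln y = 65.5170.
Equations: 62.0000·k + 12.0000·ln C = 65.5170;  12.0000·k + 4·ln C = 14.0961.
Slope k = (n·Σt·ln y − Σt·Σln y)/(n·Σ(t)² − (Σt)²) = (4·65.5170 − 12.0000·14.0961)/104.0000 = 0.89341; ln C = (Σln y − k·Σt)/n = 0.84381.

k = 0.893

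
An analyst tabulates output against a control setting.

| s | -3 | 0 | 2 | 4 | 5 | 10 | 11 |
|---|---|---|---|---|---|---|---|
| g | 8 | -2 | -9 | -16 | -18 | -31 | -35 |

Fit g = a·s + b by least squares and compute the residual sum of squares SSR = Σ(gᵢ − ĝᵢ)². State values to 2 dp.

Setting ∂/∂a … = 0 gives: 275·a + 29·b = -891;  29·a + 7·b = -103.
(Σs·s = 275, Σs = 29, Σ1 = 7, Σs·g = -891, Σg = -103.)
Δ = 275·7 − 29² = 1084.
a = ((-891)·7 − 29·(-103))/1084 = -1625/542; b = (275·(-103) − 29·(-891))/1084 = -1243/542.
Residuals: 352/271, 159/542, -385/542, -929/542, -194/271, 691/542, 74/271; SSR = 2013/271.

SSR = 7.43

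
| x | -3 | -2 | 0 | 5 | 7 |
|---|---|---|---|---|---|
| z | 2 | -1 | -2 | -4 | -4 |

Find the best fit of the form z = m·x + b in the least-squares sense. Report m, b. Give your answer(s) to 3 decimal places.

m = -0.510, b = -1.085

From the data, Σx·x = 87, Σx = 7, Σ1 = 5.
Moment sums: Σx·z = -52, Σz = -9.
MᵀM·[m, b]ᵀ = Mᵀz becomes [[87, 7]; [7, 5]]·[m, b]ᵀ = [-52, -9]ᵀ.
Δ = 87·5 − 7² = 386.
m = ((-52)·5 − 7·(-9))/386 = -197/386; b = (87·(-9) − 7·(-52))/386 = -419/386.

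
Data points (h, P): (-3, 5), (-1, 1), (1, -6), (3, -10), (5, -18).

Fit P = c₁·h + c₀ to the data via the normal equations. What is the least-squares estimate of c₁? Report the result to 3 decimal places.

c₁ = -2.850

With design matrix M, MᵀM = [[45, 5]; [5, 5]] and MᵀP = [-142, -28]ᵀ.
det = 45·5 − 5² = 200.
c₁ = ((-142)·5 − 5·(-28))/200 = -57/20; c₀ = (45·(-28) − 5·(-142))/200 = -11/4.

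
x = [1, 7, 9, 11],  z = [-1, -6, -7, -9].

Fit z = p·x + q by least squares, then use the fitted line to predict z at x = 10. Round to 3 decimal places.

Compute the Gram sums: Σx·x = 252, Σx = 28, Σ1 = 4.
For Aᵀz: Σx·z = -205, Σz = -23.
AᵀA·[p, q]ᵀ = Aᵀz becomes [[252, 28]; [28, 4]]·[p, q]ᵀ = [-205, -23]ᵀ.
Eliminating q: 4·(row 1) − 28·(row 2) gives 224·p = 4·(-205) − 28·(-23) = -176, so p = -11/14.
Then q = ((-23) − 28·(-11/14))/4 = -1/4.
At x = 10: ẑ = (-11/14)·(10) + (-1/4)·(1) = -227/28.

ẑ = -8.107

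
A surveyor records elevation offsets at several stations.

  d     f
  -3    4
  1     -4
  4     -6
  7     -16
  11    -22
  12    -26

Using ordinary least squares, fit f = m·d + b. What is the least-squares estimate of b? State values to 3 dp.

b = -1.189

The normal equations are: 340·m + 32·b = -706;  32·m + 6·b = -70.
Δ = 340·6 − 32² = 1016.
m = ((-706)·6 − 32·(-70))/1016 = -499/254; b = (340·(-70) − 32·(-706))/1016 = -151/127.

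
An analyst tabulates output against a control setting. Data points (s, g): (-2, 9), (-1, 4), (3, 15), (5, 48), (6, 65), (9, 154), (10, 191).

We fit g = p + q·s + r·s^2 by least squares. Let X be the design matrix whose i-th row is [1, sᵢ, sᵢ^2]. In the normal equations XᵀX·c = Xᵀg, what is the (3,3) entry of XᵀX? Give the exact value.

Row 3 ↔ basis s^2, column 3 ↔ basis s^2, so (XᵀX)_{3,3} = Σᵢ (s^2)·(s^2) = (4)·(4) + (1)·(1) + (9)·(9) + (25)·(25) + (36)·(36) + (81)·(81) + (100)·(100) = 18580.

18580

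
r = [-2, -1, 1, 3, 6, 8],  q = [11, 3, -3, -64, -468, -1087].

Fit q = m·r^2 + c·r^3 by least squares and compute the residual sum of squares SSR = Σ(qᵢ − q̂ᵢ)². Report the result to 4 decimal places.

Sums needed: Σr^2·r^2 = 5491, Σr^2·r^3 = 40755, Σr^3·r^3 = 309595.
For Aᵀq: Σr^2·q = -86948, Σr^3·q = -659454.
Eliminating c: 309595·(row 1) − 40755·(row 2) gives 39016120·m = 309595·(-86948) − 40755·(-659454) = -42618290, so m = -29803/27284.
Then c = ((-659454) − 40755·(-29803/27284))/309595 = -2039373/1026740.
Residuals: -2539864/4877015, 20542619/9754030, 383263/4877015, -5267593/9754030, 1735983/4877015, -613849/4877015; SSR = 50204861/9754030.

SSR = 5.1471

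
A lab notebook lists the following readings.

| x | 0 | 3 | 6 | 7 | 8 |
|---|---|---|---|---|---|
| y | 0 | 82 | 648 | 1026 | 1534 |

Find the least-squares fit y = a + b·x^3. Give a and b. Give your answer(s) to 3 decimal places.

a = 0.554, b = 2.994

Normal-equation sums: Σ1 = 5, Σx^3 = 1098, Σx^3·x^3 = 427178.
Right-hand side: Σy = 3290, Σx^3·y = 1279508.
AᵀA·[a, b]ᵀ = Aᵀy becomes [[5, 1098]; [1098, 427178]]·[a, b]ᵀ = [3290, 1279508]ᵀ.
Eliminating b: 427178·(row 1) − 1098·(row 2) gives 930286·a = 427178·3290 − 1098·1279508 = 515836, so a = 257918/465143.
Then b = (1279508 − 1098·(257918/465143))/427178 = 1392560/465143.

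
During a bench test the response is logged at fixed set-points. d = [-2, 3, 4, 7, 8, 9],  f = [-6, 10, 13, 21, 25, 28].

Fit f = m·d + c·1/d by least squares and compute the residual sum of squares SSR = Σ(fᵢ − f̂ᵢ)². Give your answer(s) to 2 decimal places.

SSR = 1.32

Sums needed: Σd·d = 223, Σd·1/d = 6, Σ1/d·1/d = 119893/254016.
For Mᵀf: Σd·f = 693, Σ1/d·f = 1355/72.
MᵀM·[m, c]ᵀ = Mᵀf becomes [[223, 6]; [6, 119893/254016]]·[m, c]ᵀ = [693, 1355/72]ᵀ.
Determinant 223·(119893/254016) − 6² = 17591563/254016.
m = (693·(119893/254016) − 6·(1355/72))/(17591563/254016) = 54403209/17591563; c = (223·(1355/72) − 6·693)/(17591563/254016) = 9839592/17591563.
Residuals: 8176836/17591563, 9426139/17591563, 8617585/17591563, -12805296/17591563, 3333454/17591563, 1841595/17591563; SSR = 23218773/17591563.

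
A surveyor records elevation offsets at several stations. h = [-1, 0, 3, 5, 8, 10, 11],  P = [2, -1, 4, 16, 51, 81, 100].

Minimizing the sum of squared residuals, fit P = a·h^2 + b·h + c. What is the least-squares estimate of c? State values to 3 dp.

The normal system MᵀM·[a, b, c]ᵀ = MᵀP is [[29444, 2994, 320]; [2994, 320, 36]; [320, 36, 7]]·[a, b, c]ᵀ = [23902, 2408, 253]ᵀ.
Row-reducing yields a = 299734/315161, b = -37271/28651, c = -202833/315161.

c = -0.644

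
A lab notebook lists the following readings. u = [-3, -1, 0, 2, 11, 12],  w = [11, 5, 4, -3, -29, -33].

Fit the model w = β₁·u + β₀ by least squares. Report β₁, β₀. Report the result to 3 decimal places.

β₁ = -2.927, β₀ = 2.745

Forming XᵀX = [[279, 21]; [21, 6]] and Xᵀw = [-759, -45]ᵀ gives XᵀX·[β₁, β₀]ᵀ = Xᵀw.
Δ = 279·6 − 21² = 1233.
β₁ = ((-759)·6 − 21·(-45))/1233 = -401/137; β₀ = (279·(-45) − 21·(-759))/1233 = 376/137.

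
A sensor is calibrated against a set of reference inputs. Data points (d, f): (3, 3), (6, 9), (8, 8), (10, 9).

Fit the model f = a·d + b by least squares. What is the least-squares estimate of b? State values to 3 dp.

Compute the Gram sums: Σd·d = 209, Σd = 27, Σ1 = 4.
For Mᵀf: Σd·f = 217, Σf = 29.
Normal equations: [[209, 27]; [27, 4]]·[a, b]ᵀ = [217, 29]ᵀ.
Eliminating b: 4·(row 1) − 27·(row 2) gives 107·a = 4·217 − 27·29 = 85, so a = 85/107.
Then b = (29 − 27·(85/107))/4 = 202/107.

b = 1.888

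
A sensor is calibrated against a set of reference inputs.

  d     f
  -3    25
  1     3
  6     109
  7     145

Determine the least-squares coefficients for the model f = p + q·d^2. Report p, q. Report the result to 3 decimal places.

Forming AᵀA = [[4, 95]; [95, 3779]] and Aᵀf = [282, 11257]ᵀ gives AᵀA·[p, q]ᵀ = Aᵀf.
det = 4·3779 − 95² = 6091.
p = (282·3779 − 95·11257)/6091 = -3737/6091; q = (4·11257 − 95·282)/6091 = 18238/6091.

p = -0.614, q = 2.994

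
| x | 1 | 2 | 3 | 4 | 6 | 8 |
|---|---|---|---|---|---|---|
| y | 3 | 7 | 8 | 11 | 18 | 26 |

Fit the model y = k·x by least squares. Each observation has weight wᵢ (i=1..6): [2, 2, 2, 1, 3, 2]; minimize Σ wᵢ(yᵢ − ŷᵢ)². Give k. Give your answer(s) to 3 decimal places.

k = 3.093

Compute the Gram sums: Σwᵢ·x·x = 280.
Moment sums: Σwᵢ·x·y = 866.
AᵀWA·[k]ᵀ = AᵀWy becomes [[280]]·[k]ᵀ = [866]ᵀ.
Hence k = 866 / 280 ≈ 3.09286.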